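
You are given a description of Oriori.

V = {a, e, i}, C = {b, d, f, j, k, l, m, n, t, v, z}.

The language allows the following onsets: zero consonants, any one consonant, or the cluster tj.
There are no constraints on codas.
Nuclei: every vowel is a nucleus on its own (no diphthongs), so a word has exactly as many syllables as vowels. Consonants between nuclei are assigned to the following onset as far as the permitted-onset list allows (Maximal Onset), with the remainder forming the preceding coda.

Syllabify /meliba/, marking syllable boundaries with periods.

Nuclei (vowels): e, i, a → 3 syllables.
V1 /e/ – V2 /i/: /l/ → onset of the next syllable (single consonants are always licit onsets).
V2 /i/ – V3 /a/: /b/ is a single consonant, so it becomes the next onset.

me.li.ba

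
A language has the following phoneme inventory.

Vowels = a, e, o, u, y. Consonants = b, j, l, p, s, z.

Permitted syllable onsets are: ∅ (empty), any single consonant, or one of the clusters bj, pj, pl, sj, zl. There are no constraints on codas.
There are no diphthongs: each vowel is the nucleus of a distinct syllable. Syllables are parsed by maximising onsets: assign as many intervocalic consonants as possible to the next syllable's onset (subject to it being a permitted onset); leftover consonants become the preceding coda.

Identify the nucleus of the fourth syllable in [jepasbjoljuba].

u

Vowels present: e, a, o, u, a; each is a nucleus, giving 5 syllables.
The fourth nucleus (vowel 4 from the left) is /u/.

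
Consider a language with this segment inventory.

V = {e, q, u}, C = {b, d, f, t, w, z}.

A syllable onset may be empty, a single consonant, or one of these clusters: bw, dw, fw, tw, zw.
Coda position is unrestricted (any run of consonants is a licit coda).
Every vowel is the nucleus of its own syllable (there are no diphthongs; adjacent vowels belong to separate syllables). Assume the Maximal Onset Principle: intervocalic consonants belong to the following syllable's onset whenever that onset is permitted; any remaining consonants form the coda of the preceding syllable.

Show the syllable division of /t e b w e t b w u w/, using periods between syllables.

The vowels are e, e, u — 3 nuclei, so 3 syllables.
σ1/σ2 boundary: /bw/ — entire cluster is a permitted onset → onset /bw/, coda ∅.
σ2/σ3 boundary: /tbw/ splits as /t/ + /bw/ (/bw/ is the longest suffix that is a licit onset).

te.bwet.bwuw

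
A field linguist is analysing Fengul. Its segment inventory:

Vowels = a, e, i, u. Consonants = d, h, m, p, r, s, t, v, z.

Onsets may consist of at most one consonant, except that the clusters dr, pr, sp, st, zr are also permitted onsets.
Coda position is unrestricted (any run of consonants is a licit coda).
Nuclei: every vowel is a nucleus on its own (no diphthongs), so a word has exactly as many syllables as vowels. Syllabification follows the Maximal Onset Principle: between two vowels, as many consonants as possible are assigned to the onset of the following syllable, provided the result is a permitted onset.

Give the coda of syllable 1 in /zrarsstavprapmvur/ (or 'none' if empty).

rs

Vowels present: a, a, a, u; each is a nucleus, giving 4 syllables.
σ1/σ2 boundary: /rsst/; trying suffixes from longest down, /st/ is the first permitted one, so coda /rs/ | onset /st/.
σ2/σ3 boundary: /vpr/; trying suffixes from longest down, /pr/ is the first permitted one, so coda /v/ | onset /pr/.
σ3/σ4 boundary: cluster /pmv/ — the longest permitted-onset suffix is /v/; onset = /v/, preceding coda = /pm/.
Result: zrars.stav.prapm.vur.
Syllable 1 is /zrars/: onset /zr/, nucleus /a/, coda /rs/.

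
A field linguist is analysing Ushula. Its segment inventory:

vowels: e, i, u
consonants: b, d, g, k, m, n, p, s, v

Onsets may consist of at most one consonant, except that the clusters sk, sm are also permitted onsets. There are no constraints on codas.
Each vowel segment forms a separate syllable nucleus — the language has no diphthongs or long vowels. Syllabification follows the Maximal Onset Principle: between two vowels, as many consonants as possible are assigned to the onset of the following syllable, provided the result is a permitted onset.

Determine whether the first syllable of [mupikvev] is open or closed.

open

Vowels present: u, i, e; each is a nucleus, giving 3 syllables.
V1 /u/ – V2 /i/: /p/ → onset of the next syllable (single consonants are always licit onsets).
V2 /i/ – V3 /e/: /kv/ splits as /k/ + /v/ (/v/ is the longest suffix that is a licit onset).
Syllabification: mu.pik.vev.
Syllable 1 is /mu/; it ends in its nucleus with no coda, so it is open.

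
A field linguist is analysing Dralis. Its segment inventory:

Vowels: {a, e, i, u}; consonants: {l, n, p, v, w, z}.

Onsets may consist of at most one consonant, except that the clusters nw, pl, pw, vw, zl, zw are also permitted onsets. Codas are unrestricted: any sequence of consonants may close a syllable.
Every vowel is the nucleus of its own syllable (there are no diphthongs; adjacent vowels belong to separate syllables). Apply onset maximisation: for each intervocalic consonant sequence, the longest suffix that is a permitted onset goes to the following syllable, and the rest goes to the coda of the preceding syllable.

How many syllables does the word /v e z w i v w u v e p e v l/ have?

Vowels present: e, i, u, e, e; each is a nucleus, giving 5 syllables.

5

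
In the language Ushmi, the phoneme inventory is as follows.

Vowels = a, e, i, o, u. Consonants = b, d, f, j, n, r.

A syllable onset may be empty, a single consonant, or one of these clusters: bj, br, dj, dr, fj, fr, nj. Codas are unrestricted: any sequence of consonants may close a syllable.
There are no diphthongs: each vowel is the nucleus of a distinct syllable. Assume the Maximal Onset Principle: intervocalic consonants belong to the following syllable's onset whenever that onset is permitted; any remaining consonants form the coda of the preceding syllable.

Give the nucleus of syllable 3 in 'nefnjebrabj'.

a

Vowels present: e, e, a; each is a nucleus, giving 3 syllables.
The third nucleus (vowel 3 from the left) is /a/.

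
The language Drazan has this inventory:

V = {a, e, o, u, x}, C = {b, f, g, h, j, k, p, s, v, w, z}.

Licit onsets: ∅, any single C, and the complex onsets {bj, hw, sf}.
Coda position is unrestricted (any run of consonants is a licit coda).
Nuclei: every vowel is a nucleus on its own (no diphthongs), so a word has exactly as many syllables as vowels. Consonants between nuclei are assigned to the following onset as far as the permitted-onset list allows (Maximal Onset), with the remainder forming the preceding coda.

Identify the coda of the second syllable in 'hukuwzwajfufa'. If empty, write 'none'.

wz

Nuclei (vowels): u, u, a, u, a → 5 syllables.
/u…u/ gap (V1→V2): /k/ is a single consonant, so it becomes the next onset.
/u…a/ gap (V2→V3): /wzw/; trying suffixes from longest down, /w/ is the first permitted one, so coda /wz/ | onset /w/.
/a…u/ gap (V3→V4): /jf/ — longest licit onset from the right is /f/, leaving /j/ as coda.
/u…a/ gap (V4→V5): just /f/ — single C goes to the following onset.
Syllabification: hu.kuwz.waj.fu.fa.
Syllable 2 is /kuwz/: onset /k/, nucleus /u/, coda /wz/.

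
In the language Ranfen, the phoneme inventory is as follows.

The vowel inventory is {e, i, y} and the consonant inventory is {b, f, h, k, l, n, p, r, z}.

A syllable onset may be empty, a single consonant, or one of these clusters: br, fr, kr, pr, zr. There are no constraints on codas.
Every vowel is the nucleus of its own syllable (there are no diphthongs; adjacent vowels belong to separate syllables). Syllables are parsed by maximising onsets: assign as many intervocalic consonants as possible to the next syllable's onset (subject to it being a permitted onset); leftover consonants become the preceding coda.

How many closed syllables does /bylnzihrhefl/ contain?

Nuclei (vowels): y, i, e → 3 syllables.
V1 /y/ – V2 /i/: /lnz/ — longest licit onset from the right is /z/, leaving /ln/ as coda.
V2 /i/ – V3 /e/: /hrh/ splits as /hr/ + /h/ (/h/ is the longest suffix that is a licit onset).
Putting it together: byln.zihr.hefl.
Classifying each syllable: /byln/ (closed), /zihr/ (closed), /hefl/ (closed).
Closed syllables: 3.

3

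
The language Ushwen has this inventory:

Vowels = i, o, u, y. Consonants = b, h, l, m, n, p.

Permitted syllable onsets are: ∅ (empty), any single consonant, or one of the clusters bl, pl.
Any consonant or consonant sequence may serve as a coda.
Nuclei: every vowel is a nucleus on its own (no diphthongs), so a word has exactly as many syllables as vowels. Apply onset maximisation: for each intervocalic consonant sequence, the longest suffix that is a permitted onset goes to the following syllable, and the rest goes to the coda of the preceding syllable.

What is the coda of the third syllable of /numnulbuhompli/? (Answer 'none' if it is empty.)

Nuclei (vowels): u, u, u, o, i → 5 syllables.
/u…u/ gap (V1→V2): /mn/ splits as /m/ + /n/ (/n/ is the longest suffix that is a licit onset).
/u…u/ gap (V2→V3): /lb/ — longest licit onset from the right is /b/, leaving /l/ as coda.
/u…o/ gap (V3→V4): /h/ is a single consonant, so it becomes the next onset.
/o…i/ gap (V4→V5): /mpl/ — longest licit onset from the right is /pl/, leaving /m/ as coda.
So the parse is num.nul.bu.hom.pli.
Syllable 3 is /bu/: onset /b/, nucleus /u/, coda ∅.

none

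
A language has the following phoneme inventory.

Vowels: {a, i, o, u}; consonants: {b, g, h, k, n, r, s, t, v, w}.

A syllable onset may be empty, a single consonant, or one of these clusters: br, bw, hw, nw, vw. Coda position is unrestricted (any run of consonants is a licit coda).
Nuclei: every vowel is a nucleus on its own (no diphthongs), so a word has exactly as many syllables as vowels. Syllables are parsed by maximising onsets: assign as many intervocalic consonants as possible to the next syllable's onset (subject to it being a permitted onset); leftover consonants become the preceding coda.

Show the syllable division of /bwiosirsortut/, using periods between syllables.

The vowels are i, o, i, o, u — 5 nuclei, so 5 syllables.
V1 /i/ – V2 /o/: hiatus — the boundary sits between the two vowels.
V2 /o/ – V3 /i/: just /s/ — single C goes to the following onset.
V3 /i/ – V4 /o/: /rs/ — longest licit onset from the right is /s/, leaving /r/ as coda.
V4 /o/ – V5 /u/: /rt/ — longest licit onset from the right is /t/, leaving /r/ as coda.

bwi.o.sir.sor.tut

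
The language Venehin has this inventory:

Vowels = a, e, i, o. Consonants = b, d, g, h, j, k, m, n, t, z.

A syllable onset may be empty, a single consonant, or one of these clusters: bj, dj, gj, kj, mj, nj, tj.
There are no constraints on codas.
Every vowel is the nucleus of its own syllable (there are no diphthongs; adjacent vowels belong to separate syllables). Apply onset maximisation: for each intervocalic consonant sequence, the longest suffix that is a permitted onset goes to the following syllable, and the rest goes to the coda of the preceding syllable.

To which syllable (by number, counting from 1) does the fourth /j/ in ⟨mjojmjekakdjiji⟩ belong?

Nuclei (vowels): o, e, a, i, i → 5 syllables.
Between /o/ (V1) and /e/ (V2): /jmj/ splits as /j/ + /mj/ (/mj/ is the longest suffix that is a licit onset).
Between /e/ (V2) and /a/ (V3): /k/ → onset of the next syllable (single consonants are always licit onsets).
Between /a/ (V3) and /i/ (V4): /kdj/; trying suffixes from longest down, /dj/ is the first permitted one, so coda /k/ | onset /dj/.
Between /i/ (V4) and /i/ (V5): just /j/ — single C goes to the following onset.
So the parse is mjoj.mje.kak.dji.ji.
The fourth /j/ is in the onset of syllable 4 (/dji/).

4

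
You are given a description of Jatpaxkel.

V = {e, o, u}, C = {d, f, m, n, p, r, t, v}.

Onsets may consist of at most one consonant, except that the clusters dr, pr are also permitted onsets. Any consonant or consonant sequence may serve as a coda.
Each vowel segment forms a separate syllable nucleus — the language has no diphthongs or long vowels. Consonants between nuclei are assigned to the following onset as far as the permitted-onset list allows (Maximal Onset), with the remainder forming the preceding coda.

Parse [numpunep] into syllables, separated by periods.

num.pu.nep

The vowels are u, u, e — 3 nuclei, so 3 syllables.
/u…u/ gap (V1→V2): /mp/; trying suffixes from longest down, /p/ is the first permitted one, so coda /m/ | onset /p/.
/u…e/ gap (V2→V3): just /n/ — single C goes to the following onset.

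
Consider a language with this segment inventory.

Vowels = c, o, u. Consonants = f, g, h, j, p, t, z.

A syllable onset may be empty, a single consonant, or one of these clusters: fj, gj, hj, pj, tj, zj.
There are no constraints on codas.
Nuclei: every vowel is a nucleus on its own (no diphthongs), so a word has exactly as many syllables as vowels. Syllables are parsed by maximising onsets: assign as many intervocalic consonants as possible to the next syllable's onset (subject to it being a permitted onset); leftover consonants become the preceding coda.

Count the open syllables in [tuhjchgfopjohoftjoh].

Nuclei (vowels): u, c, o, o, o, o → 6 syllables.
/u…c/ gap (V1→V2): /hj/ — entire cluster is a permitted onset → onset /hj/, coda ∅.
/c…o/ gap (V2→V3): /hgf/ splits as /hg/ + /f/ (/f/ is the longest suffix that is a licit onset).
/o…o/ gap (V3→V4): /pj/ is a licit onset in full, so it all attaches to the next syllable.
/o…o/ gap (V4→V5): /h/ → onset of the next syllable (single consonants are always licit onsets).
/o…o/ gap (V5→V6): /ftj/ — longest licit onset from the right is /tj/, leaving /f/ as coda.
Syllabification: tu.hjchg.fo.pjo.hof.tjoh.
Classifying each syllable: /tu/ (open), /hjchg/ (closed), /fo/ (open), /pjo/ (open), /hof/ (closed), /tjoh/ (closed).
Open syllables: 3.

3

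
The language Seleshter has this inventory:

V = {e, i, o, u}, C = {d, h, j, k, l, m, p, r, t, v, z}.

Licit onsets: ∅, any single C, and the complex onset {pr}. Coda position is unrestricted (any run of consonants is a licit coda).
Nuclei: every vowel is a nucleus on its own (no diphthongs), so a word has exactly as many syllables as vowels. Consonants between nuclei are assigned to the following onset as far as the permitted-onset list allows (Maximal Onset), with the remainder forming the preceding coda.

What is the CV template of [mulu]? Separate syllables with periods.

Nuclei (vowels): u, u → 2 syllables.
Between /u/ (V1) and /u/ (V2): /l/ is a single consonant, so it becomes the next onset.
Syllabification: mu.lu.
Mapping each syllable to C/V: /mu/ → CV, /lu/ → CV.

CV.CV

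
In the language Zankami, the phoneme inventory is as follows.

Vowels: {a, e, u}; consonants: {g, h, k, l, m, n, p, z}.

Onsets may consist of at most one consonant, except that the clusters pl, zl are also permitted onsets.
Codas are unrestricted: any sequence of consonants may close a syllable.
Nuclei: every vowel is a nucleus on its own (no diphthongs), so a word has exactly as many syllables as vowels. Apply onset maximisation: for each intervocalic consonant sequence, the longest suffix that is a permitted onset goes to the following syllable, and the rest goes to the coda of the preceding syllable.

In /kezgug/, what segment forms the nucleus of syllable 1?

e

The vowels are e, u — 2 nuclei, so 2 syllables.
The first nucleus (vowel 1 from the left) is /e/.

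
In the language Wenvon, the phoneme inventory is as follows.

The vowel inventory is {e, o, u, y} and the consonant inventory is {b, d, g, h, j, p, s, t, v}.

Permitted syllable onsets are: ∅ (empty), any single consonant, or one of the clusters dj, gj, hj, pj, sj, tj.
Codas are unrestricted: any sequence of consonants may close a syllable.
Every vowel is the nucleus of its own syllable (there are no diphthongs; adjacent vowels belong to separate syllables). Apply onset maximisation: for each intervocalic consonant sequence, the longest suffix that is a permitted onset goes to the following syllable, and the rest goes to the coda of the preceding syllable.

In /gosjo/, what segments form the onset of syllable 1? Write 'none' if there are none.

Nuclei (vowels): o, o → 2 syllables.
σ1/σ2 boundary: /sj/ — entire cluster is a permitted onset → onset /sj/, coda ∅.
So the parse is go.sjo.
Syllable 1 is /go/: onset /g/, nucleus /o/, coda ∅.

g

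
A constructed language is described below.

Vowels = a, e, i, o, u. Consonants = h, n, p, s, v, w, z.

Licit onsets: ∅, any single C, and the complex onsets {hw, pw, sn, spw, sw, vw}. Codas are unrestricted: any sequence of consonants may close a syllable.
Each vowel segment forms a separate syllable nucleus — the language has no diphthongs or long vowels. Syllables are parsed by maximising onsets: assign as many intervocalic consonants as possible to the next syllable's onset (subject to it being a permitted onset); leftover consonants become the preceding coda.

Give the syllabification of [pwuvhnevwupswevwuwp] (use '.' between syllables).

Nuclei (vowels): u, e, u, e, u → 5 syllables.
Between /u/ (V1) and /e/ (V2): /vhn/; trying suffixes from longest down, /n/ is the first permitted one, so coda /vh/ | onset /n/.
Between /e/ (V2) and /u/ (V3): /vw/ — entire cluster is a permitted onset → onset /vw/, coda ∅.
Between /u/ (V3) and /e/ (V4): /psw/ — longest licit onset from the right is /sw/, leaving /p/ as coda.
Between /e/ (V4) and /u/ (V5): cluster /vw/ — /vw/ is itself a permitted onset, so the whole cluster goes right; preceding coda = ∅.

pwuvh.ne.vwup.swe.vwuwp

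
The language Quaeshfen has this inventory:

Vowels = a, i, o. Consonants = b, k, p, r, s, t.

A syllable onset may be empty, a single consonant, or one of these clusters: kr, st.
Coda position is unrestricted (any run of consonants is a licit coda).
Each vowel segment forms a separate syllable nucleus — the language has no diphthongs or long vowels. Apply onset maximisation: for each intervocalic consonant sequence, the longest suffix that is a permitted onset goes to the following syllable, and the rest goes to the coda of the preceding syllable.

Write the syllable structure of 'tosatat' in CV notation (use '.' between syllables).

CV.CV.CVC

The vowels are o, a, a — 3 nuclei, so 3 syllables.
σ1/σ2 boundary: just /s/ — single C goes to the following onset.
σ2/σ3 boundary: /t/ is a single consonant, so it becomes the next onset.
Putting it together: to.sa.tat.
Mapping each syllable to C/V: /to/ → CV, /sa/ → CV, /tat/ → CVC.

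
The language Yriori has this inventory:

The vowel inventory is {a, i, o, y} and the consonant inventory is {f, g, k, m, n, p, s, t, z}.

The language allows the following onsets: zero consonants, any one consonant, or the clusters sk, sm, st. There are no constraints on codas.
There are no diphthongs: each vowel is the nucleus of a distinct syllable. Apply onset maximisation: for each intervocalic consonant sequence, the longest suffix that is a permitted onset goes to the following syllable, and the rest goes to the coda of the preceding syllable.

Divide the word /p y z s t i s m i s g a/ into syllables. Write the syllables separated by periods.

Vowels present: y, i, i, a; each is a nucleus, giving 4 syllables.
V1 /y/ – V2 /i/: cluster /zst/ — the longest permitted-onset suffix is /st/; onset = /st/, preceding coda = /z/.
V2 /i/ – V3 /i/: /sm/ is a licit onset in full, so it all attaches to the next syllable.
V3 /i/ – V4 /a/: /sg/ — longest licit onset from the right is /g/, leaving /s/ as coda.

pyz.sti.smis.ga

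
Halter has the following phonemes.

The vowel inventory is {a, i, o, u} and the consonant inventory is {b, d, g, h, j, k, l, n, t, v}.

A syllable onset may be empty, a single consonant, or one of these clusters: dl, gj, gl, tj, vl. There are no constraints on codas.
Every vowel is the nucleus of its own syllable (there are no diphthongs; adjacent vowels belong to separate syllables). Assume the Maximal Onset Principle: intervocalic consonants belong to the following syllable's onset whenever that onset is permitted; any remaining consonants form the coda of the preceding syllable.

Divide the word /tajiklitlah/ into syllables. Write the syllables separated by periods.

Nuclei (vowels): a, i, i, a → 4 syllables.
V1 /a/ – V2 /i/: /j/ → onset of the next syllable (single consonants are always licit onsets).
V2 /i/ – V3 /i/: /kl/ — longest licit onset from the right is /l/, leaving /k/ as coda.
V3 /i/ – V4 /a/: /tl/ splits as /t/ + /l/ (/l/ is the longest suffix that is a licit onset).

ta.jik.lit.lah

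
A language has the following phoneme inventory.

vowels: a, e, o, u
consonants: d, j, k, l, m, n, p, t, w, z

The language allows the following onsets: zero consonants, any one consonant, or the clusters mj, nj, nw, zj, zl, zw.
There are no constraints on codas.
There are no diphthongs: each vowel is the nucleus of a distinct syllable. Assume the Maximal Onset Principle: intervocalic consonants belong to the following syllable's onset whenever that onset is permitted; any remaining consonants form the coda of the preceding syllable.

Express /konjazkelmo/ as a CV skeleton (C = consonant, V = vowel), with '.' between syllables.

CV.CCVC.CVC.CV

The vowels are o, a, e, o — 4 nuclei, so 4 syllables.
V1 /o/ – V2 /a/: /nj/ is a licit onset in full, so it all attaches to the next syllable.
V2 /a/ – V3 /e/: /zk/; trying suffixes from longest down, /k/ is the first permitted one, so coda /z/ | onset /k/.
V3 /e/ – V4 /o/: cluster /lm/ — the longest permitted-onset suffix is /m/; onset = /m/, preceding coda = /l/.
So the parse is ko.njaz.kel.mo.
Mapping each syllable to C/V: /ko/ → CV, /njaz/ → CCVC, /kel/ → CVC, /mo/ → CV.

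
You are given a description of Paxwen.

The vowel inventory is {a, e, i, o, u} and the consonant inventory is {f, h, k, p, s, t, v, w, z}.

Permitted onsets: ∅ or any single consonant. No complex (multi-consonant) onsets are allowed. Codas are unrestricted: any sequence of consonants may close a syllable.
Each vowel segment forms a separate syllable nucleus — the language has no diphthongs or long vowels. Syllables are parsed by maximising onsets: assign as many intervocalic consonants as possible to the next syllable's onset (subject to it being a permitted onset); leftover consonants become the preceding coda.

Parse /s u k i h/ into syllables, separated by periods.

su.kih

The vowels are u, i — 2 nuclei, so 2 syllables.
σ1/σ2 boundary: /k/ → onset of the next syllable (single consonants are always licit onsets).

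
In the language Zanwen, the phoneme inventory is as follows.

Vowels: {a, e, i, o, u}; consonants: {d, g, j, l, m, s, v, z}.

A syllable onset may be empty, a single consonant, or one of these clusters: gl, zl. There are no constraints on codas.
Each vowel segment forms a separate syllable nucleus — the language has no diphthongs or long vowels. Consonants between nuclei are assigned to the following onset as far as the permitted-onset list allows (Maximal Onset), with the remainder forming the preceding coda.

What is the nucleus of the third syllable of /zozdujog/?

The vowels are o, u, o — 3 nuclei, so 3 syllables.
The third nucleus (vowel 3 from the left) is /o/.

o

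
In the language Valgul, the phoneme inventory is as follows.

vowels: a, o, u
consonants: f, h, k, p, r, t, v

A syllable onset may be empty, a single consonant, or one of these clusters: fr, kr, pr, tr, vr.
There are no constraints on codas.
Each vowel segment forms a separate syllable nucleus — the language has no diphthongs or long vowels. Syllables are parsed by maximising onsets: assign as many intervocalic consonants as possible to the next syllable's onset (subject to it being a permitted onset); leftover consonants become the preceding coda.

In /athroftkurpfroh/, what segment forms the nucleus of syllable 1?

Nuclei (vowels): a, o, u, o → 4 syllables.
The first nucleus (vowel 1 from the left) is /a/.

a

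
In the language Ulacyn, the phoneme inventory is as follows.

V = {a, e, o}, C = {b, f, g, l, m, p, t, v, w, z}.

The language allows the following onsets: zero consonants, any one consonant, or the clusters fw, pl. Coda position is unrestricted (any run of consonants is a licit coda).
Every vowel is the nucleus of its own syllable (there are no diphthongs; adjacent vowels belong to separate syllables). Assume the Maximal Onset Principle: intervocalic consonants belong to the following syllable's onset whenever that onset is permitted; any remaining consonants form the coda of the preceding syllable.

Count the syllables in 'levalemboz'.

4

Nuclei (vowels): e, a, e, o → 4 syllables.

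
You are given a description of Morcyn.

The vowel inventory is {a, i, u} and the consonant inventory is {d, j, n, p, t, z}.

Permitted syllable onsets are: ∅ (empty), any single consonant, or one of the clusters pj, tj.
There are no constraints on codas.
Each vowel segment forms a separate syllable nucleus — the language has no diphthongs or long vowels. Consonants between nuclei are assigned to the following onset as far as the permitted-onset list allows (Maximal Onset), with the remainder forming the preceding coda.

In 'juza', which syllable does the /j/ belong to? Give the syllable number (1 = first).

Vowels present: u, a; each is a nucleus, giving 2 syllables.
σ1/σ2 boundary: /z/ → onset of the next syllable (single consonants are always licit onsets).
So the parse is ju.za.
The /j/ is in the onset of syllable 1 (/ju/).

1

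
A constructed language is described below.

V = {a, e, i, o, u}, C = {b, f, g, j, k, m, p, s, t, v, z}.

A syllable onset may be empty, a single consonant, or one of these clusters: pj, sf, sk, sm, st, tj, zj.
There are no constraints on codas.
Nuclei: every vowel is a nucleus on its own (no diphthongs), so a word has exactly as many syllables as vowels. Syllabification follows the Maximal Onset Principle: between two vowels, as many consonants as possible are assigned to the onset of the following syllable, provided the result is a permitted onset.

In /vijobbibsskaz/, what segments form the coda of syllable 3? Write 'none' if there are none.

bs

Vowels present: i, o, i, a; each is a nucleus, giving 4 syllables.
Between /i/ (V1) and /o/ (V2): /j/ is a single consonant, so it becomes the next onset.
Between /o/ (V2) and /i/ (V3): /bb/ splits as /b/ + /b/ (/b/ is the longest suffix that is a licit onset).
Between /i/ (V3) and /a/ (V4): /bssk/; trying suffixes from longest down, /sk/ is the first permitted one, so coda /bs/ | onset /sk/.
Putting it together: vi.job.bibs.skaz.
Syllable 3 is /bibs/: onset /b/, nucleus /i/, coda /bs/.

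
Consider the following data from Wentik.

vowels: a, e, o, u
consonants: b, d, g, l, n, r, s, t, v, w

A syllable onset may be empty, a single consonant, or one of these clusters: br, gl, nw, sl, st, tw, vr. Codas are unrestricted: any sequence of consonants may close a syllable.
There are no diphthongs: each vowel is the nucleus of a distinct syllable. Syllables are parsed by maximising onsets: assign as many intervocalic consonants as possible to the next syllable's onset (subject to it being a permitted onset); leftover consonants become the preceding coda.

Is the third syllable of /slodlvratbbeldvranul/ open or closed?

closed

The vowels are o, a, e, a, u — 5 nuclei, so 5 syllables.
σ1/σ2 boundary: cluster /dlvr/ — the longest permitted-onset suffix is /vr/; onset = /vr/, preceding coda = /dl/.
σ2/σ3 boundary: cluster /tbb/ — the longest permitted-onset suffix is /b/; onset = /b/, preceding coda = /tb/.
σ3/σ4 boundary: /ldvr/; trying suffixes from longest down, /vr/ is the first permitted one, so coda /ld/ | onset /vr/.
σ4/σ5 boundary: /n/ → onset of the next syllable (single consonants are always licit onsets).
Result: slodl.vratb.beld.vra.nul.
Syllable 3 is /beld/ with coda /ld/, so it is closed.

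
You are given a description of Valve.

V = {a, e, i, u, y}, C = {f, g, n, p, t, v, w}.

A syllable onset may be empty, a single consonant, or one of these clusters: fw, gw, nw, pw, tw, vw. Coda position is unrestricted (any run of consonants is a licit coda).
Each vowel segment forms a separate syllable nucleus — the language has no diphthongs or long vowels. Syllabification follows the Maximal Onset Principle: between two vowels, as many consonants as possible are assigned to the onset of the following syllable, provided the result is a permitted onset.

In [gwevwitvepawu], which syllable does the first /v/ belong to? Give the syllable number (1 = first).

Nuclei (vowels): e, i, e, a, u → 5 syllables.
Between /e/ (V1) and /i/ (V2): /vw/ — entire cluster is a permitted onset → onset /vw/, coda ∅.
Between /i/ (V2) and /e/ (V3): /tv/ splits as /t/ + /v/ (/v/ is the longest suffix that is a licit onset).
Between /e/ (V3) and /a/ (V4): just /p/ — single C goes to the following onset.
Between /a/ (V4) and /u/ (V5): just /w/ — single C goes to the following onset.
So the parse is gwe.vwit.ve.pa.wu.
The first /v/ is in the onset of syllable 2 (/vwit/).

2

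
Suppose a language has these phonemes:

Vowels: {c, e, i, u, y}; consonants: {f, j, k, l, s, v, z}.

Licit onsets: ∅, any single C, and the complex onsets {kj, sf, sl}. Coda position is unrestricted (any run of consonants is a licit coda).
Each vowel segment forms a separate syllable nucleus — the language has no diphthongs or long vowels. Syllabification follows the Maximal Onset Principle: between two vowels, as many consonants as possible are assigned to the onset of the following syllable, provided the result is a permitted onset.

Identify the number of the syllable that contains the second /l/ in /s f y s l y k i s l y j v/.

Vowels present: y, y, i, y; each is a nucleus, giving 4 syllables.
σ1/σ2 boundary: /sl/ is a licit onset in full, so it all attaches to the next syllable.
σ2/σ3 boundary: just /k/ — single C goes to the following onset.
σ3/σ4 boundary: /sl/ is a licit onset in full, so it all attaches to the next syllable.
Putting it together: sfy.sly.ki.slyjv.
The second /l/ is in the onset of syllable 4 (/slyjv/).

4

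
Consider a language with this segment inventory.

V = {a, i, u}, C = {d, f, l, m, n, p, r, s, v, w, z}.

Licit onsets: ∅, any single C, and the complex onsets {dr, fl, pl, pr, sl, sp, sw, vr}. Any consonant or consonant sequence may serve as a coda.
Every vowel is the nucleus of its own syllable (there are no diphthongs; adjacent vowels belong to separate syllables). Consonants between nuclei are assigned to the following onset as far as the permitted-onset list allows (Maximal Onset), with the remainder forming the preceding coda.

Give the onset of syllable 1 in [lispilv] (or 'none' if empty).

l

Nuclei (vowels): i, i → 2 syllables.
Between /i/ (V1) and /i/ (V2): /sp/ is a licit onset in full, so it all attaches to the next syllable.
Syllabification: li.spilv.
Syllable 1 is /li/: onset /l/, nucleus /i/, coda ∅.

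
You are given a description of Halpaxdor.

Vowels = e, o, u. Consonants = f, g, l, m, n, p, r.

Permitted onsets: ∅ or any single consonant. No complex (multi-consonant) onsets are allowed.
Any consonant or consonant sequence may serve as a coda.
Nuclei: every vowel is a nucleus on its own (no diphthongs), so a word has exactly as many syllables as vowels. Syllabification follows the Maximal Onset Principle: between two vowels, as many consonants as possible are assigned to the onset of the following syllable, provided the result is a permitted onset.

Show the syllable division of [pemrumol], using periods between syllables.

Nuclei (vowels): e, u, o → 3 syllables.
Between /e/ (V1) and /u/ (V2): /mr/ — longest licit onset from the right is /r/, leaving /m/ as coda.
Between /u/ (V2) and /o/ (V3): just /m/ — single C goes to the following onset.

pem.ru.mol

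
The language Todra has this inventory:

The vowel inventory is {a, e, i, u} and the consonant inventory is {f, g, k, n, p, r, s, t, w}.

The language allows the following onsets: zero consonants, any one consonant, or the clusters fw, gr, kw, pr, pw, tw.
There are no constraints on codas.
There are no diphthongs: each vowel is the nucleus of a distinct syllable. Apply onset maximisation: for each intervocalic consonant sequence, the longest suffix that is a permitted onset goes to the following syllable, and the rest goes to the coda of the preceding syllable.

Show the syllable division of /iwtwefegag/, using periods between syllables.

Nuclei (vowels): i, e, e, a → 4 syllables.
V1 /i/ – V2 /e/: /wtw/ splits as /w/ + /tw/ (/tw/ is the longest suffix that is a licit onset).
V2 /e/ – V3 /e/: /f/ is a single consonant, so it becomes the next onset.
V3 /e/ – V4 /a/: /g/ is a single consonant, so it becomes the next onset.

iw.twe.fe.gag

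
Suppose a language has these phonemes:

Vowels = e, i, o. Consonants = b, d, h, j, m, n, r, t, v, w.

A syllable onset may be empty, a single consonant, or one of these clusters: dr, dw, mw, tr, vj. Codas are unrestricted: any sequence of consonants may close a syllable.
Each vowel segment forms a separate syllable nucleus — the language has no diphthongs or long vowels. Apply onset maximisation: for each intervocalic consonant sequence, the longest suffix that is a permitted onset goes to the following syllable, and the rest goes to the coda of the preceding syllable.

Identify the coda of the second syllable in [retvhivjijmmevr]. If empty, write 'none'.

Nuclei (vowels): e, i, i, e → 4 syllables.
/e…i/ gap (V1→V2): /tvh/ splits as /tv/ + /h/ (/h/ is the longest suffix that is a licit onset).
/i…i/ gap (V2→V3): /vj/ — entire cluster is a permitted onset → onset /vj/, coda ∅.
/i…e/ gap (V3→V4): /jmm/ — longest licit onset from the right is /m/, leaving /jm/ as coda.
Putting it together: retv.hi.vjijm.mevr.
Syllable 2 is /hi/: onset /h/, nucleus /i/, coda ∅.

none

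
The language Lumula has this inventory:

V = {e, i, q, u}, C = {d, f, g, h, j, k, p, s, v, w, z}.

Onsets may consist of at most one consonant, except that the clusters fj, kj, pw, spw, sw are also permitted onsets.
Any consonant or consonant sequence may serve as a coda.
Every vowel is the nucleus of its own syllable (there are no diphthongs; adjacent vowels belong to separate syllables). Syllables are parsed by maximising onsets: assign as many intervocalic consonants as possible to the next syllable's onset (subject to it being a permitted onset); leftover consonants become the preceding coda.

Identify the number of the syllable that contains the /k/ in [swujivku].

3

Nuclei (vowels): u, i, u → 3 syllables.
σ1/σ2 boundary: just /j/ — single C goes to the following onset.
σ2/σ3 boundary: /vk/ — longest licit onset from the right is /k/, leaving /v/ as coda.
Putting it together: swu.jiv.ku.
The /k/ is in the onset of syllable 3 (/ku/).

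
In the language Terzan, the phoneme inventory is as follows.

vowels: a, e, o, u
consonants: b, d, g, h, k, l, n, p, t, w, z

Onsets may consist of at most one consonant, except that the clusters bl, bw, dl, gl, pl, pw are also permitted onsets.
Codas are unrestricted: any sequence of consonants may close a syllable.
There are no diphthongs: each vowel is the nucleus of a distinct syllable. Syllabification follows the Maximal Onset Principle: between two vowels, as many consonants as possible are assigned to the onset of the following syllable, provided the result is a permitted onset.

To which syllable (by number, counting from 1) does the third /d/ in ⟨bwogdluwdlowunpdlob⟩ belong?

5

Nuclei (vowels): o, u, o, u, o → 5 syllables.
V1 /o/ – V2 /u/: /gdl/ — longest licit onset from the right is /dl/, leaving /g/ as coda.
V2 /u/ – V3 /o/: cluster /wdl/ — the longest permitted-onset suffix is /dl/; onset = /dl/, preceding coda = /w/.
V3 /o/ – V4 /u/: /w/ is a single consonant, so it becomes the next onset.
V4 /u/ – V5 /o/: /npdl/; trying suffixes from longest down, /dl/ is the first permitted one, so coda /np/ | onset /dl/.
Putting it together: bwog.dluw.dlo.wunp.dlob.
The third /d/ is in the onset of syllable 5 (/dlob/).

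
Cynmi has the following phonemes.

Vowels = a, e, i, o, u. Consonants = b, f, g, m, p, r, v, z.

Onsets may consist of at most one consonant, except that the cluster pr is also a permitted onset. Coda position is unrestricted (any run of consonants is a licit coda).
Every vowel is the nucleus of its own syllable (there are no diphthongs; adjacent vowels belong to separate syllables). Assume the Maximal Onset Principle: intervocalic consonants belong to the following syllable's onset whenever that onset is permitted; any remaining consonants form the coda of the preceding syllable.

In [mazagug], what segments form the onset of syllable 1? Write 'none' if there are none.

Nuclei (vowels): a, a, u → 3 syllables.
V1 /a/ – V2 /a/: /z/ → onset of the next syllable (single consonants are always licit onsets).
V2 /a/ – V3 /u/: /g/ is a single consonant, so it becomes the next onset.
So the parse is ma.za.gug.
Syllable 1 is /ma/: onset /m/, nucleus /a/, coda ∅.

m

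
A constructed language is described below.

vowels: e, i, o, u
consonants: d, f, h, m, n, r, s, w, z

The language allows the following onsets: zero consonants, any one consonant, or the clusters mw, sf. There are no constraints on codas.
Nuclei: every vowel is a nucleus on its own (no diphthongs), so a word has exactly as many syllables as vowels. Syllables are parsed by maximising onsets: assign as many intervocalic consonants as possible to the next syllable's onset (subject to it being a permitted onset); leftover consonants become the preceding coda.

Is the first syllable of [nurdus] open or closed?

closed

Nuclei (vowels): u, u → 2 syllables.
V1 /u/ – V2 /u/: cluster /rd/ — the longest permitted-onset suffix is /d/; onset = /d/, preceding coda = /r/.
Result: nur.dus.
Syllable 1 is /nur/ with coda /r/, so it is closed.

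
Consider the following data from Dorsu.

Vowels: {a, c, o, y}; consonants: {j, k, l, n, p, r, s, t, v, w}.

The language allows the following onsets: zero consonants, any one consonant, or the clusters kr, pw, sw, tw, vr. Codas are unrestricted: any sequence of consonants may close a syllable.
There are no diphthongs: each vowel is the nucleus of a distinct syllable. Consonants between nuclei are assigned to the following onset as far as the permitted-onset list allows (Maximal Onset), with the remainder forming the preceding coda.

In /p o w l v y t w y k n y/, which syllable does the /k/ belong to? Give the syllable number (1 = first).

3

Vowels present: o, y, y, y; each is a nucleus, giving 4 syllables.
σ1/σ2 boundary: /wlv/ splits as /wl/ + /v/ (/v/ is the longest suffix that is a licit onset).
σ2/σ3 boundary: /tw/ is a licit onset in full, so it all attaches to the next syllable.
σ3/σ4 boundary: /kn/; trying suffixes from longest down, /n/ is the first permitted one, so coda /k/ | onset /n/.
So the parse is powl.vy.twyk.ny.
The /k/ is in the coda of syllable 3 (/twyk/).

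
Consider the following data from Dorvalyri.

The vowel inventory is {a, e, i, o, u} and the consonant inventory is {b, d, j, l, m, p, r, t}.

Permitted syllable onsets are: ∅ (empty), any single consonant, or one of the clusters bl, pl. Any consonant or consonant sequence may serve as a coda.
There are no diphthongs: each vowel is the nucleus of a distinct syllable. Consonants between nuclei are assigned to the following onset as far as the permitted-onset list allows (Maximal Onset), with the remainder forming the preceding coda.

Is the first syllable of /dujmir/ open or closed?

Nuclei (vowels): u, i → 2 syllables.
σ1/σ2 boundary: /jm/; trying suffixes from longest down, /m/ is the first permitted one, so coda /j/ | onset /m/.
So the parse is duj.mir.
Syllable 1 is /duj/ with coda /j/, so it is closed.

closed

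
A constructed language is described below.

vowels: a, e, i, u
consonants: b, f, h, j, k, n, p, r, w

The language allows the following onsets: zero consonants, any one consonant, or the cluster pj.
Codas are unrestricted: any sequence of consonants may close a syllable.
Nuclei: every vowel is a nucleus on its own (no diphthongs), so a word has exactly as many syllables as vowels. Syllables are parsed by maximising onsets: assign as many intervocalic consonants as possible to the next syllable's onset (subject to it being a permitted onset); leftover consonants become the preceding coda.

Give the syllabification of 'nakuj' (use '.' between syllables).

The vowels are a, u — 2 nuclei, so 2 syllables.
/a…u/ gap (V1→V2): just /k/ — single C goes to the following onset.

na.kuj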